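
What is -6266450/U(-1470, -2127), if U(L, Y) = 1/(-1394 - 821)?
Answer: 13880186750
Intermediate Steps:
U(L, Y) = -1/2215 (U(L, Y) = 1/(-2215) = -1/2215)
-6266450/U(-1470, -2127) = -6266450/(-1/2215) = -6266450*(-2215) = 13880186750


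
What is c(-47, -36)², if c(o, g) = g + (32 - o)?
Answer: 1849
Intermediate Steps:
c(o, g) = 32 + g - o
c(-47, -36)² = (32 - 36 - 1*(-47))² = (32 - 36 + 47)² = 43² = 1849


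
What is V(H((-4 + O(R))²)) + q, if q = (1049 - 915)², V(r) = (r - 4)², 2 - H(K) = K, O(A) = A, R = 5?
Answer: 17965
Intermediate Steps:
H(K) = 2 - K
V(r) = (-4 + r)²
q = 17956 (q = 134² = 17956)
V(H((-4 + O(R))²)) + q = (-4 + (2 - (-4 + 5)²))² + 17956 = (-4 + (2 - 1*1²))² + 17956 = (-4 + (2 - 1*1))² + 17956 = (-4 + (2 - 1))² + 17956 = (-4 + 1)² + 17956 = (-3)² + 17956 = 9 + 17956 = 17965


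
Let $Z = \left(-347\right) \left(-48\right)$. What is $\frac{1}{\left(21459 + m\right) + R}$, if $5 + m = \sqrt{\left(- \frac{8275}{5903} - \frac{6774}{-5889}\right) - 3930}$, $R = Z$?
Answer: $\frac{441603016790}{16829536512006521} - \frac{i \sqrt{527723596108763769}}{16829536512006521} \approx 2.624 \cdot 10^{-5} - 4.3165 \cdot 10^{-8} i$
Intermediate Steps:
$Z = 16656$
$R = 16656$
$m = -5 + \frac{i \sqrt{527723596108763769}}{11587589}$ ($m = -5 + \sqrt{\left(- \frac{8275}{5903} - \frac{6774}{-5889}\right) - 3930} = -5 + \sqrt{\left(\left(-8275\right) \frac{1}{5903} - - \frac{2258}{1963}\right) - 3930} = -5 + \sqrt{\left(- \frac{8275}{5903} + \frac{2258}{1963}\right) - 3930} = -5 + \sqrt{- \frac{2914851}{11587589} - 3930} = -5 + \sqrt{- \frac{45542139621}{11587589}} = -5 + \frac{i \sqrt{527723596108763769}}{11587589} \approx -5.0 + 62.692 i$)
$\frac{1}{\left(21459 + m\right) + R} = \frac{1}{\left(21459 - \left(5 - \frac{i \sqrt{527723596108763769}}{11587589}\right)\right) + 16656} = \frac{1}{\left(21454 + \frac{i \sqrt{527723596108763769}}{11587589}\right) + 16656} = \frac{1}{38110 + \frac{i \sqrt{527723596108763769}}{11587589}}$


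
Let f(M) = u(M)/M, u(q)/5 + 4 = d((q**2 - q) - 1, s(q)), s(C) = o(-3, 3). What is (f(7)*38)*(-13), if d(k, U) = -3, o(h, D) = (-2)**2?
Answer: 2470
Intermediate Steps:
o(h, D) = 4
s(C) = 4
u(q) = -35 (u(q) = -20 + 5*(-3) = -20 - 15 = -35)
f(M) = -35/M
(f(7)*38)*(-13) = (-35/7*38)*(-13) = (-35*1/7*38)*(-13) = -5*38*(-13) = -190*(-13) = 2470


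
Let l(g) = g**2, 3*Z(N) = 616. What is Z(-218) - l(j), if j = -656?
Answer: -1290392/3 ≈ -4.3013e+5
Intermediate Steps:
Z(N) = 616/3 (Z(N) = (1/3)*616 = 616/3)
Z(-218) - l(j) = 616/3 - 1*(-656)**2 = 616/3 - 1*430336 = 616/3 - 430336 = -1290392/3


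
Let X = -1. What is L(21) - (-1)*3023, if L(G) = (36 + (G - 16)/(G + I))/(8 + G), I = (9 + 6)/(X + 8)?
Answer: 14207921/4698 ≈ 3024.3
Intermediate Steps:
I = 15/7 (I = (9 + 6)/(-1 + 8) = 15/7 ≈ 2.1429)
L(G) = (36 + (-16 + G)/(15/7 + G))/(8 + G) (L(G) = (36 + (G - 16)/(G + 15/7))/(8 + G) = (36 + (-16 + G)/(15/7 + G))/(8 + G))
L(21) - (-1)*3023 = (428 + 259*21)/(120 + 7*21**2 + 71*21) - (-1)*3023 = (428 + 5439)/(120 + 7*441 + 1491) - 1*(-3023) = 5867/(120 + 3087 + 1491) + 3023 = 5867/4698 + 3023 = 14207921/4698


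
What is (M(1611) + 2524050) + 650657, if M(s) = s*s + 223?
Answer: 5770251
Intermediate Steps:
M(s) = 223 + s**2 (M(s) = s**2 + 223 = 223 + s**2)
(M(1611) + 2524050) + 650657 = ((223 + 1611**2) + 2524050) + 650657 = ((223 + 2595321) + 2524050) + 650657 = (2595544 + 2524050) + 650657 = 5119594 + 650657 = 5770251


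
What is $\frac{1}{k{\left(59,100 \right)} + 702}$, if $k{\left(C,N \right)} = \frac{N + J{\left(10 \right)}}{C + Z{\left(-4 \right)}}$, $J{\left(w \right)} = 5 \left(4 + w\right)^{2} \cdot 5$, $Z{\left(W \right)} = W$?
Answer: $\frac{11}{8722} \approx 0.0012612$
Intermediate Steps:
$J{\left(w \right)} = 25 \left(4 + w\right)^{2}$
$k{\left(C,N \right)} = \frac{4900 + N}{-4 + C}$ ($k{\left(C,N \right)} = \frac{N + 25 \left(4 + 10\right)^{2}}{C - 4} = \frac{N + 25 \cdot 14^{2}}{-4 + C} = \frac{N + 25 \cdot 196}{-4 + C} = \frac{N + 4900}{-4 + C} = \frac{4900 + N}{-4 + C}$)
$\frac{1}{k{\left(59,100 \right)} + 702} = \frac{1}{\frac{4900 + 100}{-4 + 59} + 702} = \frac{1}{\frac{1}{55} \cdot 5000 + 702} = \frac{1}{\frac{1000}{11} + 702} = \frac{1}{\frac{8722}{11}} = \frac{11}{8722}$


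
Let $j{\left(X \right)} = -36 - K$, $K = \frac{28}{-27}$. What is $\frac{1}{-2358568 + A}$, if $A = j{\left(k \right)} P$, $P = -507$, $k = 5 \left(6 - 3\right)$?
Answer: $- \frac{9}{21067576} \approx -4.272 \cdot 10^{-7}$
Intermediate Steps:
$k = 15$ ($k = 5 \cdot 3 = 15$)
$K = - \frac{28}{27}$ ($K = 28 \left(- \frac{1}{27}\right) = - \frac{28}{27} \approx -1.037$)
$j{\left(X \right)} = - \frac{944}{27}$ ($j{\left(X \right)} = -36 - - \frac{28}{27} = -36 + \frac{28}{27} = - \frac{944}{27}$)
$A = \frac{159536}{9}$ ($A = \left(- \frac{944}{27}\right) \left(-507\right) = \frac{159536}{9} \approx 17726.0$)
$\frac{1}{-2358568 + A} = \frac{1}{-2358568 + \frac{159536}{9}} = \frac{1}{- \frac{21067576}{9}} = - \frac{9}{21067576}$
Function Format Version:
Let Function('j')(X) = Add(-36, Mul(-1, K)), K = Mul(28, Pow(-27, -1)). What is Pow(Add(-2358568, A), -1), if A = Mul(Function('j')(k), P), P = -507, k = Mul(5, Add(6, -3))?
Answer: Rational(-9, 21067576) ≈ -4.2720e-7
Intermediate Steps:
k = 15 (k = Mul(5, 3) = 15)
K = Rational(-28, 27) (K = Mul(28, Rational(-1, 27)) = Rational(-28, 27) ≈ -1.0370)
Function('j')(X) = Rational(-944, 27) (Function('j')(X) = Add(-36, Mul(-1, Rational(-28, 27))) = Add(-36, Rational(28, 27)) = Rational(-944, 27))
A = Rational(159536, 9) (A = Mul(Rational(-944, 27), -507) = Rational(159536, 9) ≈ 17726.)
Pow(Add(-2358568, A), -1) = Pow(Add(-2358568, Rational(159536, 9)), -1) = Pow(Rational(-21067576, 9), -1) = Rational(-9, 21067576)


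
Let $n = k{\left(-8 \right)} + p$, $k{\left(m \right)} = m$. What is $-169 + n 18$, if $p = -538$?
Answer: $-9997$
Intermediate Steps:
$n = -546$ ($n = -8 - 538 = -546$)
$-169 + n 18 = -169 - 9828 = -9997$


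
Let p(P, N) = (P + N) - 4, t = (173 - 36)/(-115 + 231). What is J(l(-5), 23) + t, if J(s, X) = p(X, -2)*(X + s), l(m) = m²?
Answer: 94793/116 ≈ 817.18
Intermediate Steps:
t = 137/116 ≈ 1.1810
p(P, N) = -4 + N + P (p(P, N) = (N + P) - 4 = -4 + N + P)
J(s, X) = (-6 + X)*(X + s) (J(s, X) = (-4 - 2 + X)*(X + s) = (-6 + X)*(X + s))
J(l(-5), 23) + t = (-6 + 23)*(23 + (-5)²) + 137/116 = 17*(23 + 25) + 137/116 = 17*48 + 137/116 = 816 + 137/116 = 94793/116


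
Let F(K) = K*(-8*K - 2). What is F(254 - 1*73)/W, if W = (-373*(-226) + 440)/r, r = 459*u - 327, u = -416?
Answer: 288500425/487 ≈ 5.9240e+5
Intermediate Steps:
F(K) = K*(-2 - 8*K)
r = -191271 (r = 459*(-416) - 327 = -190944 - 327 = -191271)
W = -28246/63757 (W = (-373*(-226) + 440)/(-191271) = (84298 + 440)*(-1/191271) = 84738*(-1/191271) = -28246/63757 ≈ -0.44303)
F(254 - 1*73)/W = (-2*(254 - 1*73)*(1 + 4*(254 - 1*73)))/(-28246/63757) = -2*(254 - 73)*(1 + 4*(254 - 73))*(-63757/28246) = -2*181*(1 + 4*181)*(-63757/28246) = -2*181*(1 + 724)*(-63757/28246) = -2*181*725*(-63757/28246) = -262450*(-63757/28246) = 288500425/487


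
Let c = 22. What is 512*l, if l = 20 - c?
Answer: -1024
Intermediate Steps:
l = -2 (l = 20 - 1*22 = 20 - 22 = -2)
512*l = 512*(-2) = -1024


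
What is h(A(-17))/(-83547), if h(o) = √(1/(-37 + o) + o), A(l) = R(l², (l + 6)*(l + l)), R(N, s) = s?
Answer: -√42475143/28155339 ≈ -0.00023148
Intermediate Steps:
A(l) = 2*l*(6 + l) (A(l) = (l + 6)*(l + l) = (6 + l)*(2*l) = 2*l*(6 + l))
h(o) = √(o + 1/(-37 + o))
h(A(-17))/(-83547) = √((1 + (2*(-17)*(6 - 17))*(-37 + 2*(-17)*(6 - 17)))/(-37 + 2*(-17)*(6 - 17)))/(-83547) = √((1 + (2*(-17)*(-11))*(-37 + 2*(-17)*(-11)))/(-37 + 2*(-17)*(-11)))*(-1/83547) = √((1 + 374*(-37 + 374))/(-37 + 374))*(-1/83547) = √((1 + 374*337)/337)*(-1/83547) = √((1 + 126038)/337)*(-1/83547) = √((1/337)*126039)*(-1/83547) = √(126039/337)*(-1/83547) = (√42475143/337)*(-1/83547) = -√42475143/28155339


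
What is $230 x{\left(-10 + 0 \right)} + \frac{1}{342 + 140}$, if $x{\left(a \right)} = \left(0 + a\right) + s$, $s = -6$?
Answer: $- \frac{1773759}{482} \approx -3680.0$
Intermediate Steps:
$x{\left(a \right)} = -6 + a$ ($x{\left(a \right)} = \left(0 + a\right) - 6 = a - 6 = -6 + a$)
$230 x{\left(-10 + 0 \right)} + \frac{1}{342 + 140} = 230 \left(-6 + \left(-10 + 0\right)\right) + \frac{1}{342 + 140} = 230 \left(-6 - 10\right) + \frac{1}{482} = 230 \left(-16\right) + \frac{1}{482} = -3680 + \frac{1}{482} = - \frac{1773759}{482}$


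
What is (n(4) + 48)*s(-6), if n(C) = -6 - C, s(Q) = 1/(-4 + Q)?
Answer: -19/5 ≈ -3.8000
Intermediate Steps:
(n(4) + 48)*s(-6) = ((-6 - 1*4) + 48)/(-4 - 6) = ((-6 - 4) + 48)/(-10) = (-10 + 48)*(-⅒) = 38*(-⅒) = -19/5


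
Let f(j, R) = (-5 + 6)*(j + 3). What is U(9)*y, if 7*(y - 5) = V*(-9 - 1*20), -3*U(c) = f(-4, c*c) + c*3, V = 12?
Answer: 8138/21 ≈ 387.52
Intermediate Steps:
f(j, R) = 3 + j (f(j, R) = 1*(3 + j) = 3 + j)
U(c) = 1/3 - c (U(c) = -((3 - 4) + c*3)/3 = -(-1 + 3*c)/3 = 1/3 - c)
y = -313/7 (y = 5 + (12*(-9 - 1*20))/7 = 5 + (12*(-9 - 20))/7 = 5 + (12*(-29))/7 = 5 + (1/7)*(-348) = 5 - 348/7 = -313/7 ≈ -44.714)
U(9)*y = (1/3 - 1*9)*(-313/7) = (1/3 - 9)*(-313/7) = -26/3*(-313/7) = 8138/21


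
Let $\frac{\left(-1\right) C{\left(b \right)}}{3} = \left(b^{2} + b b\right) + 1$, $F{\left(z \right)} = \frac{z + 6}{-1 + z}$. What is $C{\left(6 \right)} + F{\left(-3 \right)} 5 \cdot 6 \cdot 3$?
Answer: $- \frac{573}{2} \approx -286.5$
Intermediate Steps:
$F{\left(z \right)} = \frac{6 + z}{-1 + z}$
$C{\left(b \right)} = -3 - 6 b^{2}$ ($C{\left(b \right)} = - 3 \left(\left(b^{2} + b b\right) + 1\right) = - 3 \left(\left(b^{2} + b^{2}\right) + 1\right) = - 3 \left(2 b^{2} + 1\right) = - 3 \left(1 + 2 b^{2}\right) = -3 - 6 b^{2}$)
$C{\left(6 \right)} + F{\left(-3 \right)} 5 \cdot 6 \cdot 3 = \left(-3 - 6 \cdot 6^{2}\right) + \frac{6 - 3}{-1 - 3} \cdot 5 \cdot 6 \cdot 3 = \left(-3 - 216\right) + \frac{1}{-4} \cdot 3 \cdot 30 \cdot 3 = \left(-3 - 216\right) + \left(- \frac{1}{4}\right) 3 \cdot 90 = -219 - \frac{135}{2} = - \frac{573}{2}$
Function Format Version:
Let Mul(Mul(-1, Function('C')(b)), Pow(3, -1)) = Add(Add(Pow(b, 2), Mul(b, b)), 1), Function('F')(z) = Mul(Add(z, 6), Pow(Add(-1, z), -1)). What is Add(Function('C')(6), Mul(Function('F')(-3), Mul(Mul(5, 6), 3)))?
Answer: Rational(-573, 2) ≈ -286.50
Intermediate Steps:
Function('F')(z) = Mul(Pow(Add(-1, z), -1), Add(6, z)) (Function('F')(z) = Mul(Add(6, z), Pow(Add(-1, z), -1)) = Mul(Pow(Add(-1, z), -1), Add(6, z)))
Function('C')(b) = Add(-3, Mul(-6, Pow(b, 2))) (Function('C')(b) = Mul(-3, Add(Add(Pow(b, 2), Mul(b, b)), 1)) = Mul(-3, Add(Add(Pow(b, 2), Pow(b, 2)), 1)) = Mul(-3, Add(Mul(2, Pow(b, 2)), 1)) = Mul(-3, Add(1, Mul(2, Pow(b, 2)))) = Add(-3, Mul(-6, Pow(b, 2))))
Add(Function('C')(6), Mul(Function('F')(-3), Mul(Mul(5, 6), 3))) = Add(Add(-3, Mul(-6, Pow(6, 2))), Mul(Mul(Pow(Add(-1, -3), -1), Add(6, -3)), Mul(Mul(5, 6), 3))) = Add(Add(-3, Mul(-6, 36)), Mul(Mul(Pow(-4, -1), 3), Mul(30, 3))) = Add(Add(-3, -216), Mul(Mul(Rational(-1, 4), 3), 90)) = Add(-219, Mul(Rational(-3, 4), 90)) = Add(-219, Rational(-135, 2)) = Rational(-573, 2)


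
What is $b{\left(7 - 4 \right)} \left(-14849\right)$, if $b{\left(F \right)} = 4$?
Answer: $-59396$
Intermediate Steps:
$b{\left(7 - 4 \right)} \left(-14849\right) = 4 \left(-14849\right) = -59396$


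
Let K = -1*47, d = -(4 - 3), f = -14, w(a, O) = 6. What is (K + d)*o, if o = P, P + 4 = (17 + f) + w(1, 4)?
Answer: -240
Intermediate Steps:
d = -1 (d = -1*1 = -1)
K = -47
P = 5 (P = -4 + ((17 - 14) + 6) = -4 + (3 + 6) = -4 + 9 = 5)
o = 5
(K + d)*o = (-47 - 1)*5 = -48*5 = -240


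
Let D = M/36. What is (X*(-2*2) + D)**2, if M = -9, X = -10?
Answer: 25281/16 ≈ 1580.1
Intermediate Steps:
D = -1/4 (D = -9/36 = -9*1/36 = -1/4 ≈ -0.25000)
(X*(-2*2) + D)**2 = (-(-20)*2 - 1/4)**2 = (-10*(-4) - 1/4)**2 = (40 - 1/4)**2 = (159/4)**2 = 25281/16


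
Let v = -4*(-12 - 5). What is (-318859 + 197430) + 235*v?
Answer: -105449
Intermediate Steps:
v = 68 (v = -4*(-17) = 68)
(-318859 + 197430) + 235*v = (-318859 + 197430) + 235*68 = -121429 + 15980 = -105449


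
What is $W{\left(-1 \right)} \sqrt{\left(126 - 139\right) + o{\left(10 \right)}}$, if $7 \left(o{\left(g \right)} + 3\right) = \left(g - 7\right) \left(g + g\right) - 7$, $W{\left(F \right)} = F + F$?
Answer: $- \frac{2 i \sqrt{413}}{7} \approx - 5.8064 i$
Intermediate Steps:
$W{\left(F \right)} = 2 F$
$o{\left(g \right)} = -4 + \frac{2 g \left(-7 + g\right)}{7}$ ($o{\left(g \right)} = -3 + \frac{\left(g - 7\right) \left(g + g\right) - 7}{7} = -3 + \frac{\left(-7 + g\right) 2 g - 7}{7} = -3 + \frac{2 g \left(-7 + g\right) - 7}{7} = -3 + \frac{-7 + 2 g \left(-7 + g\right)}{7} = -3 + \left(-1 + \frac{2 g \left(-7 + g\right)}{7}\right) = -4 + \frac{2 g \left(-7 + g\right)}{7}$)
$W{\left(-1 \right)} \sqrt{\left(126 - 139\right) + o{\left(10 \right)}} = 2 \left(-1\right) \sqrt{\left(126 - 139\right) - \left(24 - \frac{200}{7}\right)} = - 2 \sqrt{\left(126 - 139\right) - - \frac{32}{7}} = - 2 \sqrt{-13 - - \frac{32}{7}} = - 2 \sqrt{-13 + \frac{32}{7}} = - 2 \sqrt{- \frac{59}{7}} = - 2 \frac{i \sqrt{413}}{7} = - \frac{2 i \sqrt{413}}{7}$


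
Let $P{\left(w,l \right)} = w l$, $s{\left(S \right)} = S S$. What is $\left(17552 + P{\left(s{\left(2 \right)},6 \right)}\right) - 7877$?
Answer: $9699$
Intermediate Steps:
$s{\left(S \right)} = S^{2}$
$P{\left(w,l \right)} = l w$
$\left(17552 + P{\left(s{\left(2 \right)},6 \right)}\right) - 7877 = \left(17552 + 6 \cdot 2^{2}\right) - 7877 = \left(17552 + 6 \cdot 4\right) - 7877 = \left(17552 + 24\right) - 7877 = 17576 - 7877 = 9699$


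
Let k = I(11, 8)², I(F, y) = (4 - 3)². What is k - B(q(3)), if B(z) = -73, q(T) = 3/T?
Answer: 74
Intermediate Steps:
I(F, y) = 1 (I(F, y) = 1² = 1)
k = 1 (k = 1² = 1)
k - B(q(3)) = 1 - 1*(-73) = 1 + 73 = 74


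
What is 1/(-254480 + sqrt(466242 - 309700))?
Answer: -127240/32379956929 - sqrt(156542)/64759913858 ≈ -3.9357e-6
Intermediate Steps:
1/(-254480 + sqrt(466242 - 309700)) = 1/(-254480 + sqrt(156542))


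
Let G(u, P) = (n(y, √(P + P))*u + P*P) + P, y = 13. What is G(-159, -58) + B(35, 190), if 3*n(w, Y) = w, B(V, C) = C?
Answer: 2807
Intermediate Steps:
n(w, Y) = w/3
G(u, P) = P + P² + 13*u/3 (G(u, P) = (((⅓)*13)*u + P*P) + P = (13*u/3 + P²) + P = (P² + 13*u/3) + P = P + P² + 13*u/3)
G(-159, -58) + B(35, 190) = (-58 + (-58)² + (13/3)*(-159)) + 190 = (-58 + 3364 - 689) + 190 = 2617 + 190 = 2807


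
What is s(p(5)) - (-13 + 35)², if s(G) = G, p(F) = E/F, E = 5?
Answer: -483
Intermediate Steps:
p(F) = 5/F
s(p(5)) - (-13 + 35)² = 5/5 - (-13 + 35)² = 5*(⅕) - 1*22² = 1 - 1*484 = 1 - 484 = -483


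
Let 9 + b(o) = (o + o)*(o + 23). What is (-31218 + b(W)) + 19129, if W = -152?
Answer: 27118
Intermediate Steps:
b(o) = -9 + 2*o*(23 + o) (b(o) = -9 + (o + o)*(o + 23) = -9 + (2*o)*(23 + o) = -9 + 2*o*(23 + o))
(-31218 + b(W)) + 19129 = (-31218 + (-9 + 2*(-152)² + 46*(-152))) + 19129 = (-31218 + (-9 + 2*23104 - 6992)) + 19129 = (-31218 + (-9 + 46208 - 6992)) + 19129 = (-31218 + 39207) + 19129 = 7989 + 19129 = 27118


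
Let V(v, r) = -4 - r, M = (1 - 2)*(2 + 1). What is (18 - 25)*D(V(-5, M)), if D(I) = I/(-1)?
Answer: -7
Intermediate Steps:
M = -3 (M = -1*3 = -3)
D(I) = -I (D(I) = I*(-1) = -I)
(18 - 25)*D(V(-5, M)) = (18 - 25)*(-(-4 - 1*(-3))) = -(-7)*(-4 + 3) = -(-7)*(-1) = -7*1 = -7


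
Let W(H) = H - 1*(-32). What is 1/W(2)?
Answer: 1/34 ≈ 0.029412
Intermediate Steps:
W(H) = 32 + H (W(H) = H + 32 = 32 + H)
1/W(2) = 1/(32 + 2) = 1/34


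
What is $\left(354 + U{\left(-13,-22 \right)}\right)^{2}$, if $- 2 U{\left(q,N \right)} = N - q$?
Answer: $\frac{514089}{4} \approx 1.2852 \cdot 10^{5}$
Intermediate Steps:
$U{\left(q,N \right)} = \frac{q}{2} - \frac{N}{2}$ ($U{\left(q,N \right)} = - \frac{N - q}{2} = \frac{q}{2} - \frac{N}{2}$)
$\left(354 + U{\left(-13,-22 \right)}\right)^{2} = \left(354 + \left(\frac{1}{2} \left(-13\right) - -11\right)\right)^{2} = \left(354 + \left(- \frac{13}{2} + 11\right)\right)^{2} = \left(354 + \frac{9}{2}\right)^{2} = \left(\frac{717}{2}\right)^{2} = \frac{514089}{4}$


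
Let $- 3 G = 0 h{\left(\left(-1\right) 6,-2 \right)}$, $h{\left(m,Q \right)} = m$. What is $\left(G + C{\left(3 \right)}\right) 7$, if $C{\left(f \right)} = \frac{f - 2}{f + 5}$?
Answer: $\frac{7}{8} \approx 0.875$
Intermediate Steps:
$G = 0$ ($G = - \frac{0 \left(\left(-1\right) 6\right)}{3} = - \frac{0 \left(-6\right)}{3} = \left(- \frac{1}{3}\right) 0 = 0$)
$C{\left(f \right)} = \frac{-2 + f}{5 + f}$
$\left(G + C{\left(3 \right)}\right) 7 = \left(0 + \frac{-2 + 3}{5 + 3}\right) 7 = \left(0 + \frac{1}{8} \cdot 1\right) 7 = \left(0 + \frac{1}{8}\right) 7 = \frac{1}{8} \cdot 7 = \frac{7}{8}$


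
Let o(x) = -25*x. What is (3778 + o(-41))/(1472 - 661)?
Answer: 4803/811 ≈ 5.9223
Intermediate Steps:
(3778 + o(-41))/(1472 - 661) = (3778 - 25*(-41))/(1472 - 661) = (3778 + 1025)/811 = 4803*(1/811) = 4803/811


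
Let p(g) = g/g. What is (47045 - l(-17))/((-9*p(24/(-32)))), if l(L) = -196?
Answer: -5249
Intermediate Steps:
p(g) = 1
(47045 - l(-17))/((-9*p(24/(-32)))) = (47045 - 1*(-196))/((-9*1)) = (47045 + 196)/(-9) = 47241*(-⅑) = -5249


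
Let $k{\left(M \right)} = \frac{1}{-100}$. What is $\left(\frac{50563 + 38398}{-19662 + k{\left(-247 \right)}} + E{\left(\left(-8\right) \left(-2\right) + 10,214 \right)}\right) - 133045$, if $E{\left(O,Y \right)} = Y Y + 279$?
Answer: $- \frac{171009397070}{1966201} \approx -86975.0$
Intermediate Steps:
$k{\left(M \right)} = - \frac{1}{100}$
$E{\left(O,Y \right)} = 279 + Y^{2}$ ($E{\left(O,Y \right)} = Y^{2} + 279 = 279 + Y^{2}$)
$\left(\frac{50563 + 38398}{-19662 + k{\left(-247 \right)}} + E{\left(\left(-8\right) \left(-2\right) + 10,214 \right)}\right) - 133045 = \left(\frac{50563 + 38398}{-19662 - \frac{1}{100}} + \left(279 + 214^{2}\right)\right) - 133045 = \left(\frac{88961}{- \frac{1966201}{100}} + \left(279 + 45796\right)\right) - 133045 = \left(88961 \left(- \frac{100}{1966201}\right) + 46075\right) - 133045 = \left(- \frac{8896100}{1966201} + 46075\right) - 133045 = \frac{90583814975}{1966201} - 133045 = - \frac{171009397070}{1966201}$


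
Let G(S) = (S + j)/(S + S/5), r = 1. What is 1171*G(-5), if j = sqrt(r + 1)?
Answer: 5855/6 - 1171*sqrt(2)/6 ≈ 699.83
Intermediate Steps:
j = sqrt(2) (j = sqrt(1 + 1) = sqrt(2) ≈ 1.4142)
G(S) = 5*(S + sqrt(2))/(6*S) (G(S) = (S + sqrt(2))/(S + S/5) = (S + sqrt(2))/((6*S/5)) = (S + sqrt(2))*(5/(6*S)) = 5*(S + sqrt(2))/(6*S))
1171*G(-5) = 1171*((5/6)*(-5 + sqrt(2))/(-5)) = 1171*((5/6)*(-1/5)*(-5 + sqrt(2))) = 1171*(5/6 - sqrt(2)/6) = 5855/6 - 1171*sqrt(2)/6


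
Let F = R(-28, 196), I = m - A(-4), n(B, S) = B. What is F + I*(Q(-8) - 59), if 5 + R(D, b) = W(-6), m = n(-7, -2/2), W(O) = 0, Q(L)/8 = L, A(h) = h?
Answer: 364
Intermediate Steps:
Q(L) = 8*L
m = -7
I = -3 (I = -7 - 1*(-4) = -7 + 4 = -3)
R(D, b) = -5 (R(D, b) = -5 + 0 = -5)
F = -5
F + I*(Q(-8) - 59) = -5 - 3*(8*(-8) - 59) = -5 - 3*(-64 - 59) = -5 - 3*(-123) = -5 + 369 = 364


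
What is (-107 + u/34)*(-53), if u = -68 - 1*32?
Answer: 99057/17 ≈ 5826.9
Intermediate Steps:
u = -100 (u = -68 - 32 = -100)
(-107 + u/34)*(-53) = (-107 - 100/34)*(-53) = (-107 - 100*1/34)*(-53) = (-107 - 50/17)*(-53) = -1869/17*(-53) = 99057/17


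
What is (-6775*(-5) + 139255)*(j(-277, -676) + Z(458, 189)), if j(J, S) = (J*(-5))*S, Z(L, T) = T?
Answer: -162061972230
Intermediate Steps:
j(J, S) = -5*J*S (j(J, S) = (-5*J)*S = -5*J*S)
(-6775*(-5) + 139255)*(j(-277, -676) + Z(458, 189)) = (-6775*(-5) + 139255)*(-5*(-277)*(-676) + 189) = (33875 + 139255)*(-936260 + 189) = 173130*(-936071) = -162061972230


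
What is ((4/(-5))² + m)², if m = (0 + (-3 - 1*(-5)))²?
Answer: 13456/625 ≈ 21.530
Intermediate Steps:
m = 4 (m = (0 + (-3 + 5))² = (0 + 2)² = 2² = 4)
((4/(-5))² + m)² = ((4/(-5))² + 4)² = ((4*(-⅕))² + 4)² = ((-⅘)² + 4)² = (16/25 + 4)² = (116/25)² = 13456/625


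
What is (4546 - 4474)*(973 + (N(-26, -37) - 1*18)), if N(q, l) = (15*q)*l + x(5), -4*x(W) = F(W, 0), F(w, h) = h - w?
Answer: 1107810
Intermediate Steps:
x(W) = W/4 (x(W) = -(0 - W)/4 = -(-1)*W/4 = W/4)
N(q, l) = 5/4 + 15*l*q (N(q, l) = (15*q)*l + (¼)*5 = 15*l*q + 5/4 = 5/4 + 15*l*q)
(4546 - 4474)*(973 + (N(-26, -37) - 1*18)) = (4546 - 4474)*(973 + ((5/4 + 15*(-37)*(-26)) - 1*18)) = 72*(973 + ((5/4 + 14430) - 18)) = 72*(973 + (57725/4 - 18)) = 72*(973 + 57653/4) = 72*(61545/4) = 1107810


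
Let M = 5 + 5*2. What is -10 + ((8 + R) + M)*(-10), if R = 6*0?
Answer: -240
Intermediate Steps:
R = 0
M = 15 (M = 5 + 10 = 15)
-10 + ((8 + R) + M)*(-10) = -10 + ((8 + 0) + 15)*(-10) = -10 + (8 + 15)*(-10) = -10 + 23*(-10) = -10 - 230 = -240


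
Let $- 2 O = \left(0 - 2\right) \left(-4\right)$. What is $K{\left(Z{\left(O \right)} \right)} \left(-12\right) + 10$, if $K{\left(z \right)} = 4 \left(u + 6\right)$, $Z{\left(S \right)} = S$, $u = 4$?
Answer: $-470$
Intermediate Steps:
$O = -4$ ($O = - \frac{\left(0 - 2\right) \left(-4\right)}{2} = - \frac{\left(-2\right) \left(-4\right)}{2} = \left(- \frac{1}{2}\right) 8 = -4$)
$K{\left(z \right)} = 40$ ($K{\left(z \right)} = 4 \left(4 + 6\right) = 4 \cdot 10 = 40$)
$K{\left(Z{\left(O \right)} \right)} \left(-12\right) + 10 = 40 \left(-12\right) + 10 = -480 + 10 = -470$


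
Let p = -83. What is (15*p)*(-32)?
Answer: 39840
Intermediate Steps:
(15*p)*(-32) = (15*(-83))*(-32) = -1245*(-32) = 39840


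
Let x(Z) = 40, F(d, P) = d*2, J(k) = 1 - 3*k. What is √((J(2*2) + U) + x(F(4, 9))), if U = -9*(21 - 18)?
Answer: √2 ≈ 1.4142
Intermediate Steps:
F(d, P) = 2*d
U = -27 (U = -9*3 = -27)
√((J(2*2) + U) + x(F(4, 9))) = √(((1 - 6*2) - 27) + 40) = √(((1 - 3*4) - 27) + 40) = √(((1 - 12) - 27) + 40) = √((-11 - 27) + 40) = √(-38 + 40) = √2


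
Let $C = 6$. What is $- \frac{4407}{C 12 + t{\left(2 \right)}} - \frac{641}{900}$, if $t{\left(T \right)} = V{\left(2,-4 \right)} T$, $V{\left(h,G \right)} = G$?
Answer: $- \frac{1001831}{14400} \approx -69.572$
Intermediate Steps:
$t{\left(T \right)} = - 4 T$
$- \frac{4407}{C 12 + t{\left(2 \right)}} - \frac{641}{900} = - \frac{4407}{6 \cdot 12 - 8} - \frac{641}{900} = - \frac{4407}{72 - 8} - \frac{641}{900} = - \frac{4407}{64} - \frac{641}{900} = - \frac{1001831}{14400}$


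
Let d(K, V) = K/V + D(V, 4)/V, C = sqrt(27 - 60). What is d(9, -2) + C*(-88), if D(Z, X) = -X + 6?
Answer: -11/2 - 88*I*sqrt(33) ≈ -5.5 - 505.52*I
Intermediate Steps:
D(Z, X) = 6 - X
C = I*sqrt(33) (C = sqrt(-33) = I*sqrt(33) ≈ 5.7446*I)
d(K, V) = 2/V + K/V (d(K, V) = K/V + (6 - 1*4)/V = K/V + (6 - 4)/V = K/V + 2/V = 2/V + K/V)
d(9, -2) + C*(-88) = (2 + 9)/(-2) + (I*sqrt(33))*(-88) = -1/2*11 - 88*I*sqrt(33) = -11/2 - 88*I*sqrt(33)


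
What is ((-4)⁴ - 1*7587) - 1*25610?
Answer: -32941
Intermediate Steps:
((-4)⁴ - 1*7587) - 1*25610 = (256 - 7587) - 25610 = -7331 - 25610 = -32941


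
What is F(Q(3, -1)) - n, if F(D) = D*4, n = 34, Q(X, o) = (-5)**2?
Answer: 66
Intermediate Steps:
Q(X, o) = 25
F(D) = 4*D
F(Q(3, -1)) - n = 4*25 - 1*34 = 100 - 34 = 66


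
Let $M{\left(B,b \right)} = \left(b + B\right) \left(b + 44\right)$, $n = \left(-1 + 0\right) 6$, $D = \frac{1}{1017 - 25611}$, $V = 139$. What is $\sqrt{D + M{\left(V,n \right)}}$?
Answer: $\frac{5 \sqrt{122279474262}}{24594} \approx 71.092$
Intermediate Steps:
$D = - \frac{1}{24594}$ ($D = \frac{1}{-24594} = - \frac{1}{24594} \approx -4.066 \cdot 10^{-5}$)
$n = -6$ ($n = \left(-1\right) 6 = -6$)
$M{\left(B,b \right)} = \left(44 + b\right) \left(B + b\right)$ ($M{\left(B,b \right)} = \left(B + b\right) \left(44 + b\right) = \left(44 + b\right) \left(B + b\right)$)
$\sqrt{D + M{\left(V,n \right)}} = \sqrt{- \frac{1}{24594} + \left(\left(-6\right)^{2} + 44 \cdot 139 + 44 \left(-6\right) + 139 \left(-6\right)\right)} = \sqrt{- \frac{1}{24594} + \left(36 + 6116 - 264 - 834\right)} = \sqrt{- \frac{1}{24594} + 5054} = \sqrt{\frac{124298075}{24594}} = \frac{5 \sqrt{122279474262}}{24594}$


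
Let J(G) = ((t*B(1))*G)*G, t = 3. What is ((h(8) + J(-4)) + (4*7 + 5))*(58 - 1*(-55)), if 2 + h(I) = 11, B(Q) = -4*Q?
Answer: -16950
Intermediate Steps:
h(I) = 9 (h(I) = -2 + 11 = 9)
J(G) = -12*G² (J(G) = ((3*(-4*1))*G)*G = ((3*(-4))*G)*G = (-12*G)*G = -12*G²)
((h(8) + J(-4)) + (4*7 + 5))*(58 - 1*(-55)) = ((9 - 12*(-4)²) + (4*7 + 5))*(58 - 1*(-55)) = ((9 - 12*16) + (28 + 5))*(58 + 55) = ((9 - 192) + 33)*113 = (-183 + 33)*113 = -150*113 = -16950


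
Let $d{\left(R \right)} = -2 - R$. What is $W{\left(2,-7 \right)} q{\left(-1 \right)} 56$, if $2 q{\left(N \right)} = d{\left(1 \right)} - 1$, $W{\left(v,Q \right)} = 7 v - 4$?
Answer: $-1120$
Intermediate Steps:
$W{\left(v,Q \right)} = -4 + 7 v$
$q{\left(N \right)} = -2$ ($q{\left(N \right)} = \frac{\left(-2 - 1\right) - 1}{2} = \frac{-3 - 1}{2} = \frac{1}{2} \left(-4\right) = -2$)
$W{\left(2,-7 \right)} q{\left(-1 \right)} 56 = \left(-4 + 7 \cdot 2\right) \left(-2\right) 56 = \left(-4 + 14\right) \left(-2\right) 56 = 10 \left(-2\right) 56 = \left(-20\right) 56 = -1120$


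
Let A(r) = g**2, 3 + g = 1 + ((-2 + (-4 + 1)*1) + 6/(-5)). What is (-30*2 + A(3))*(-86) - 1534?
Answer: -53916/25 ≈ -2156.6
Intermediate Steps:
g = -41/5 (g = -3 + (1 + ((-2 + (-4 + 1)*1) + 6/(-5))) = -3 + (1 + ((-2 - 3*1) + 6*(-1/5))) = -3 + (1 + ((-2 - 3) - 6/5)) = -3 + (1 + (-5 - 6/5)) = -3 + (1 - 31/5) = -3 - 26/5 = -41/5 ≈ -8.2000)
A(r) = 1681/25 (A(r) = (-41/5)**2 = 1681/25)
(-30*2 + A(3))*(-86) - 1534 = (-30*2 + 1681/25)*(-86) - 1534 = (-15*4 + 1681/25)*(-86) - 1534 = (-60 + 1681/25)*(-86) - 1534 = (181/25)*(-86) - 1534 = -15566/25 - 1534 = -53916/25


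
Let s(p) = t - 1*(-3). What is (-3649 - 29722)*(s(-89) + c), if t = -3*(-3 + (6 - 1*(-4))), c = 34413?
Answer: -1147795545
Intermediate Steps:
t = -21 (t = -3*(-3 + (6 + 4)) = -3*(-3 + 10) = -3*7 = -21)
s(p) = -18 (s(p) = -21 - 1*(-3) = -21 + 3 = -18)
(-3649 - 29722)*(s(-89) + c) = (-3649 - 29722)*(-18 + 34413) = -33371*34395 = -1147795545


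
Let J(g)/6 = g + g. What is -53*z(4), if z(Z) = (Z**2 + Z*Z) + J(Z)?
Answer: -4240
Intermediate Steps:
J(g) = 12*g (J(g) = 6*(g + g) = 6*(2*g) = 12*g)
z(Z) = 2*Z**2 + 12*Z (z(Z) = (Z**2 + Z*Z) + 12*Z = (Z**2 + Z**2) + 12*Z = 2*Z**2 + 12*Z)
-53*z(4) = -106*4*(6 + 4) = -106*4*10 = -53*80 = -4240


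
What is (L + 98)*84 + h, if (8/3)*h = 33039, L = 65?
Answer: 208653/8 ≈ 26082.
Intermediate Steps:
h = 99117/8 (h = (3/8)*33039 = 99117/8 ≈ 12390.)
(L + 98)*84 + h = (65 + 98)*84 + 99117/8 = 163*84 + 99117/8 = 13692 + 99117/8 = 208653/8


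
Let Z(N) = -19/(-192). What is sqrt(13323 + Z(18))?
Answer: sqrt(7674105)/24 ≈ 115.43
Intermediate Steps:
Z(N) = 19/192 (Z(N) = -19*(-1/192) = 19/192)
sqrt(13323 + Z(18)) = sqrt(13323 + 19/192) = sqrt(2558035/192) = sqrt(7674105)/24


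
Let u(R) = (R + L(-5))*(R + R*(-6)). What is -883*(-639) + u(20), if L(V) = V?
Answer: 562737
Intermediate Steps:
u(R) = -5*R*(-5 + R) (u(R) = (R - 5)*(R + R*(-6)) = (-5 + R)*(R - 6*R) = (-5 + R)*(-5*R) = -5*R*(-5 + R))
-883*(-639) + u(20) = -883*(-639) + 5*20*(5 - 1*20) = 564237 + 5*20*(5 - 20) = 564237 + 5*20*(-15) = 564237 - 1500 = 562737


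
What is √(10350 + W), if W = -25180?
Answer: I*√14830 ≈ 121.78*I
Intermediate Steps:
√(10350 + W) = √(10350 - 25180) = √(-14830) = I*√14830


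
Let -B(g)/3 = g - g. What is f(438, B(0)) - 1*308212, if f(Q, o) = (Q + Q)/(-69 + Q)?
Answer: -37909784/123 ≈ -3.0821e+5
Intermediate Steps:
B(g) = 0 (B(g) = -3*(g - g) = -3*0 = 0)
f(Q, o) = 2*Q/(-69 + Q) (f(Q, o) = (2*Q)/(-69 + Q) = 2*Q/(-69 + Q))
f(438, B(0)) - 1*308212 = 2*438/(-69 + 438) - 1*308212 = 2*438/369 - 308212 = 2*438*(1/369) - 308212 = 292/123 - 308212 = -37909784/123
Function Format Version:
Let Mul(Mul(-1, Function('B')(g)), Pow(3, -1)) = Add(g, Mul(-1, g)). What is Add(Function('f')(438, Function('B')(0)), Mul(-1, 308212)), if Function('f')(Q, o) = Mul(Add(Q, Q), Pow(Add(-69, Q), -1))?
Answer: Rational(-37909784, 123) ≈ -3.0821e+5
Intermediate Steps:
Function('B')(g) = 0 (Function('B')(g) = Mul(-3, Add(g, Mul(-1, g))) = Mul(-3, 0) = 0)
Function('f')(Q, o) = Mul(2, Q, Pow(Add(-69, Q), -1)) (Function('f')(Q, o) = Mul(Mul(2, Q), Pow(Add(-69, Q), -1)) = Mul(2, Q, Pow(Add(-69, Q), -1)))
Add(Function('f')(438, Function('B')(0)), Mul(-1, 308212)) = Add(Mul(2, 438, Pow(Add(-69, 438), -1)), Mul(-1, 308212)) = Add(Mul(2, 438, Pow(369, -1)), -308212) = Add(Mul(2, 438, Rational(1, 369)), -308212) = Add(Rational(292, 123), -308212) = Rational(-37909784, 123)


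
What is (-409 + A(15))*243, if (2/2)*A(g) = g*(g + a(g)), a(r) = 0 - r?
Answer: -99387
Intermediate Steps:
a(r) = -r
A(g) = 0 (A(g) = g*(g - g) = g*0 = 0)
(-409 + A(15))*243 = (-409 + 0)*243 = -409*243 = -99387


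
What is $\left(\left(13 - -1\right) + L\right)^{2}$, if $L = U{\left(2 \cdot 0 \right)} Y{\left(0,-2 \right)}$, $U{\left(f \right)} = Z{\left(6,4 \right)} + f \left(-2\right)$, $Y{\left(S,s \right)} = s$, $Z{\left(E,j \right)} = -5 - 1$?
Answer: $676$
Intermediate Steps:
$Z{\left(E,j \right)} = -6$
$U{\left(f \right)} = -6 - 2 f$ ($U{\left(f \right)} = -6 + f \left(-2\right) = -6 - 2 f$)
$L = 12$ ($L = \left(-6 - 2 \cdot 2 \cdot 0\right) \left(-2\right) = \left(-6 - 0\right) \left(-2\right) = \left(-6 + 0\right) \left(-2\right) = \left(-6\right) \left(-2\right) = 12$)
$\left(\left(13 - -1\right) + L\right)^{2} = \left(\left(13 - -1\right) + 12\right)^{2} = \left(\left(13 + 1\right) + 12\right)^{2} = \left(14 + 12\right)^{2} = 26^{2} = 676$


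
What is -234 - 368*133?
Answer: -49178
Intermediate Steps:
-234 - 368*133 = -234 - 48944 = -49178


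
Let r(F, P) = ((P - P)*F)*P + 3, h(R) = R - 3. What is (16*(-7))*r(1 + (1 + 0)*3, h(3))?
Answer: -336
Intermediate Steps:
h(R) = -3 + R
r(F, P) = 3 (r(F, P) = (0*F)*P + 3 = 0*P + 3 = 0 + 3 = 3)
(16*(-7))*r(1 + (1 + 0)*3, h(3)) = (16*(-7))*3 = -112*3 = -336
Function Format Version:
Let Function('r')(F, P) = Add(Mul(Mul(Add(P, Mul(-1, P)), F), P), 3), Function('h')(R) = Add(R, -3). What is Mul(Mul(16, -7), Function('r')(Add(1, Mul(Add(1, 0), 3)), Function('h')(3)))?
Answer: -336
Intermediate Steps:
Function('h')(R) = Add(-3, R)
Function('r')(F, P) = 3 (Function('r')(F, P) = Add(Mul(Mul(0, F), P), 3) = Add(Mul(0, P), 3) = Add(0, 3) = 3)
Mul(Mul(16, -7), Function('r')(Add(1, Mul(Add(1, 0), 3)), Function('h')(3))) = Mul(Mul(16, -7), 3) = Mul(-112, 3) = -336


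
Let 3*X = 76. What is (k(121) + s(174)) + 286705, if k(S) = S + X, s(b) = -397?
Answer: 859363/3 ≈ 2.8645e+5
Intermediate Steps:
X = 76/3 (X = (⅓)*76 = 76/3 ≈ 25.333)
k(S) = 76/3 + S (k(S) = S + 76/3 = 76/3 + S)
(k(121) + s(174)) + 286705 = ((76/3 + 121) - 397) + 286705 = (439/3 - 397) + 286705 = -752/3 + 286705 = 859363/3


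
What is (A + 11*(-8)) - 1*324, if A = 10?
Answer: -402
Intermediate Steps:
(A + 11*(-8)) - 1*324 = (10 + 11*(-8)) - 1*324 = (10 - 88) - 324 = -78 - 324 = -402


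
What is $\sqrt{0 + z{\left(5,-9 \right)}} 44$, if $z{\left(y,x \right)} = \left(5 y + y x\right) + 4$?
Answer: $176 i \approx 176.0 i$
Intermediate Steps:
$z{\left(y,x \right)} = 4 + 5 y + x y$ ($z{\left(y,x \right)} = \left(5 y + x y\right) + 4 = 4 + 5 y + x y$)
$\sqrt{0 + z{\left(5,-9 \right)}} 44 = \sqrt{0 + \left(4 + 5 \cdot 5 - 45\right)} 44 = \sqrt{0 + \left(4 + 25 - 45\right)} 44 = \sqrt{0 - 16} \cdot 44 = \sqrt{-16} \cdot 44 = 4 i 44 = 176 i$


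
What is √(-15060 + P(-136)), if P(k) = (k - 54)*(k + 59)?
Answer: I*√430 ≈ 20.736*I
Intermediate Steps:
P(k) = (-54 + k)*(59 + k)
√(-15060 + P(-136)) = √(-15060 + (-3186 + (-136)² + 5*(-136))) = √(-15060 + (-3186 + 18496 - 680)) = √(-15060 + 14630) = √(-430) = I*√430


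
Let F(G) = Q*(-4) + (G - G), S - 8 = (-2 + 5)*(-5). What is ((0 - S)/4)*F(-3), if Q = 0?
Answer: 0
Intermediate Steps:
S = -7 (S = 8 + (-2 + 5)*(-5) = 8 + 3*(-5) = 8 - 15 = -7)
F(G) = 0 (F(G) = 0*(-4) + (G - G) = 0 + 0 = 0)
((0 - S)/4)*F(-3) = ((0 - 1*(-7))/4)*0 = ((0 + 7)/4)*0 = ((¼)*7)*0 = (7/4)*0 = 0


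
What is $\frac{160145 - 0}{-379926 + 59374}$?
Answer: $- \frac{160145}{320552} \approx -0.49959$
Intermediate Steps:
$\frac{160145 - 0}{-379926 + 59374} = \frac{160145 + 0}{-320552} = 160145 \left(- \frac{1}{320552}\right) = - \frac{160145}{320552}$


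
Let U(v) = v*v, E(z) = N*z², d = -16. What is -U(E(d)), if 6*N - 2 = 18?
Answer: -6553600/9 ≈ -7.2818e+5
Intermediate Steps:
N = 10/3 (N = ⅓ + (⅙)*18 = ⅓ + 3 = 10/3 ≈ 3.3333)
E(z) = 10*z²/3
U(v) = v²
-U(E(d)) = -((10/3)*(-16)²)² = -((10/3)*256)² = -(2560/3)² = -1*6553600/9 = -6553600/9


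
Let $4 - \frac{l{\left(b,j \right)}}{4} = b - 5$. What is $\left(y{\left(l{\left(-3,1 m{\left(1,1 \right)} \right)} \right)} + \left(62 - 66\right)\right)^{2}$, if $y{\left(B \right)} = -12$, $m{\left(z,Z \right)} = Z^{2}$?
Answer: $256$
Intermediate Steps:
$l{\left(b,j \right)} = 36 - 4 b$ ($l{\left(b,j \right)} = 16 - 4 \left(b - 5\right) = 16 - 4 \left(-5 + b\right) = 16 - \left(-20 + 4 b\right) = 36 - 4 b$)
$\left(y{\left(l{\left(-3,1 m{\left(1,1 \right)} \right)} \right)} + \left(62 - 66\right)\right)^{2} = \left(-12 + \left(62 - 66\right)\right)^{2} = \left(-12 - 4\right)^{2} = \left(-16\right)^{2} = 256$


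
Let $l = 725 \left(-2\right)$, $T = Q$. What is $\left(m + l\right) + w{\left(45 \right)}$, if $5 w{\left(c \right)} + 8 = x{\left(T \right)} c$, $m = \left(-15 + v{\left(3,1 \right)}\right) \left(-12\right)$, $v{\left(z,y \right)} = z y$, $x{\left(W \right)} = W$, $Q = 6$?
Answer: $- \frac{6268}{5} \approx -1253.6$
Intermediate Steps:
$T = 6$
$l = -1450$
$v{\left(z,y \right)} = y z$
$m = 144$ ($m = \left(-15 + 1 \cdot 3\right) \left(-12\right) = \left(-15 + 3\right) \left(-12\right) = \left(-12\right) \left(-12\right) = 144$)
$w{\left(c \right)} = - \frac{8}{5} + \frac{6 c}{5}$
$\left(m + l\right) + w{\left(45 \right)} = \left(144 - 1450\right) + \left(- \frac{8}{5} + \frac{6}{5} \cdot 45\right) = -1306 + \left(- \frac{8}{5} + 54\right) = -1306 + \frac{262}{5} = - \frac{6268}{5}$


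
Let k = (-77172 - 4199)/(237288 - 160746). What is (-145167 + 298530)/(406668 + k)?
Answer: 11738710746/31127100685 ≈ 0.37712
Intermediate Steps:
k = -81371/76542 ≈ -1.0631
(-145167 + 298530)/(406668 + k) = (-145167 + 298530)/(406668 - 81371/76542) = 153363/(31127100685/76542) = 153363*(76542/31127100685) = 11738710746/31127100685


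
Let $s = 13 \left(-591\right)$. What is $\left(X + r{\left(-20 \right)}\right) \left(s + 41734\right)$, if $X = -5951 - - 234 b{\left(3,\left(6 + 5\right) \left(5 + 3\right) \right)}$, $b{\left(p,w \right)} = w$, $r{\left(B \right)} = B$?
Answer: $497859671$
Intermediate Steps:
$s = -7683$
$X = 14641$ ($X = -5951 - - 234 \left(6 + 5\right) \left(5 + 3\right) = -5951 - - 234 \cdot 11 \cdot 8 = -5951 - \left(-234\right) 88 = -5951 - -20592 = -5951 + 20592 = 14641$)
$\left(X + r{\left(-20 \right)}\right) \left(s + 41734\right) = \left(14641 - 20\right) \left(-7683 + 41734\right) = 14621 \cdot 34051 = 497859671$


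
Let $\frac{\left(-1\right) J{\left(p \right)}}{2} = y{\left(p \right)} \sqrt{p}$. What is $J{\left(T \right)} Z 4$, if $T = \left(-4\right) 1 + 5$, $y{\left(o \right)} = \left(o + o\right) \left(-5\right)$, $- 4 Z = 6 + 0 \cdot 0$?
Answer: $-120$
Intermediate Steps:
$Z = - \frac{3}{2}$ ($Z = - \frac{6 + 0 \cdot 0}{4} = - \frac{6 + 0}{4} = \left(- \frac{1}{4}\right) 6 = - \frac{3}{2} \approx -1.5$)
$y{\left(o \right)} = - 10 o$ ($y{\left(o \right)} = 2 o \left(-5\right) = - 10 o$)
$T = 1$ ($T = -4 + 5 = 1$)
$J{\left(p \right)} = 20 p^{\frac{3}{2}}$ ($J{\left(p \right)} = - 2 - 10 p \sqrt{p} = - 2 \left(- 10 p^{\frac{3}{2}}\right) = 20 p^{\frac{3}{2}}$)
$J{\left(T \right)} Z 4 = 20 \cdot 1^{\frac{3}{2}} \left(\left(- \frac{3}{2}\right) 4\right) = 20 \cdot 1 \left(-6\right) = 20 \left(-6\right) = -120$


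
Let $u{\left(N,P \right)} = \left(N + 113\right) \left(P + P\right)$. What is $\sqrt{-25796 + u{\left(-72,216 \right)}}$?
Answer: $2 i \sqrt{2021} \approx 89.911 i$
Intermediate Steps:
$u{\left(N,P \right)} = 2 P \left(113 + N\right)$ ($u{\left(N,P \right)} = \left(113 + N\right) 2 P = 2 P \left(113 + N\right)$)
$\sqrt{-25796 + u{\left(-72,216 \right)}} = \sqrt{-25796 + 2 \cdot 216 \left(113 - 72\right)} = \sqrt{-25796 + 2 \cdot 216 \cdot 41} = \sqrt{-25796 + 17712} = \sqrt{-8084} = 2 i \sqrt{2021}$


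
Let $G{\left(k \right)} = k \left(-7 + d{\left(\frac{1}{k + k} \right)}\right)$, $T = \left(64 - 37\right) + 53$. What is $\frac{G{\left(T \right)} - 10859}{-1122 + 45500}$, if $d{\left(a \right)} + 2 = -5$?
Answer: $- \frac{11979}{44378} \approx -0.26993$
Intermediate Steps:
$d{\left(a \right)} = -7$ ($d{\left(a \right)} = -2 - 5 = -7$)
$T = 80$ ($T = 27 + 53 = 80$)
$G{\left(k \right)} = - 14 k$ ($G{\left(k \right)} = k \left(-7 - 7\right) = k \left(-14\right) = - 14 k$)
$\frac{G{\left(T \right)} - 10859}{-1122 + 45500} = \frac{\left(-14\right) 80 - 10859}{-1122 + 45500} = \frac{-1120 - 10859}{44378} = \left(-11979\right) \frac{1}{44378} = - \frac{11979}{44378}$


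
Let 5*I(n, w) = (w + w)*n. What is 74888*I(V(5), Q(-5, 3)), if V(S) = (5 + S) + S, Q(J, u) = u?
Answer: 1347984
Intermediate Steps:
V(S) = 5 + 2*S
I(n, w) = 2*n*w/5 (I(n, w) = ((w + w)*n)/5 = ((2*w)*n)/5 = (2*n*w)/5 = 2*n*w/5)
74888*I(V(5), Q(-5, 3)) = 74888*((2/5)*(5 + 2*5)*3) = 74888*((2/5)*(5 + 10)*3) = 74888*((2/5)*15*3) = 74888*18 = 1347984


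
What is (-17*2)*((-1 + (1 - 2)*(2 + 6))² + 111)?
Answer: -6528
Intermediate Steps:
(-17*2)*((-1 + (1 - 2)*(2 + 6))² + 111) = -34*((-1 - 1*8)² + 111) = -34*((-1 - 8)² + 111) = -34*((-9)² + 111) = -34*(81 + 111) = -34*192 = -6528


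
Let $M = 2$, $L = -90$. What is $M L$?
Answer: $-180$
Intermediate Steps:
$M L = 2 \left(-90\right) = -180$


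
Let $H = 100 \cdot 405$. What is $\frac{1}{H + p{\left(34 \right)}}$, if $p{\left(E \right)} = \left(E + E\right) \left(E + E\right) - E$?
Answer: $\frac{1}{45090} \approx 2.2178 \cdot 10^{-5}$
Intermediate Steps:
$p{\left(E \right)} = - E + 4 E^{2}$ ($p{\left(E \right)} = 2 E 2 E - E = 4 E^{2} - E = - E + 4 E^{2}$)
$H = 40500$
$\frac{1}{H + p{\left(34 \right)}} = \frac{1}{40500 + 34 \left(-1 + 4 \cdot 34\right)} = \frac{1}{40500 + 34 \left(-1 + 136\right)} = \frac{1}{40500 + 34 \cdot 135} = \frac{1}{40500 + 4590} = \frac{1}{45090}$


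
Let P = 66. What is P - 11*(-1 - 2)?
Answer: 99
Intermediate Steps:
P - 11*(-1 - 2) = 66 - 11*(-1 - 2) = 66 - (-33) = 66 - 11*(-3) = 66 + 33 = 99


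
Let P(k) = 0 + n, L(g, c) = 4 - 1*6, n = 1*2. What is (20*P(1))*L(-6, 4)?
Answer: -80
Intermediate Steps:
n = 2
L(g, c) = -2 (L(g, c) = 4 - 6 = -2)
P(k) = 2 (P(k) = 0 + 2 = 2)
(20*P(1))*L(-6, 4) = (20*2)*(-2) = 40*(-2) = -80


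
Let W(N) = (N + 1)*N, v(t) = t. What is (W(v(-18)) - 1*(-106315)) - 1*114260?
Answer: -7639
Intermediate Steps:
W(N) = N*(1 + N) (W(N) = (1 + N)*N = N*(1 + N))
(W(v(-18)) - 1*(-106315)) - 1*114260 = (-18*(1 - 18) - 1*(-106315)) - 1*114260 = (-18*(-17) + 106315) - 114260 = (306 + 106315) - 114260 = 106621 - 114260 = -7639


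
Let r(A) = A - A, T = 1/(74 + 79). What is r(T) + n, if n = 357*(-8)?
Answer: -2856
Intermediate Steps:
n = -2856
T = 1/153 ≈ 0.0065359
r(A) = 0
r(T) + n = 0 - 2856 = -2856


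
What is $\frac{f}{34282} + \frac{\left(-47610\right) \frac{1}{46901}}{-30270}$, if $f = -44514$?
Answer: $- \frac{1053243234246}{811165411369} \approx -1.2984$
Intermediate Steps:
$\frac{f}{34282} + \frac{\left(-47610\right) \frac{1}{46901}}{-30270} = - \frac{44514}{34282} + \frac{\left(-47610\right) \frac{1}{46901}}{-30270} = \left(-44514\right) \frac{1}{34282} + \left(-47610\right) \frac{1}{46901} \left(- \frac{1}{30270}\right) = - \frac{22257}{17141} - - \frac{1587}{47323109} = - \frac{22257}{17141} + \frac{1587}{47323109} = - \frac{1053243234246}{811165411369}$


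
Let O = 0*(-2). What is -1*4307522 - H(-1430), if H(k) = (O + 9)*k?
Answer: -4294652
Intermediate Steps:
O = 0
H(k) = 9*k (H(k) = (0 + 9)*k = 9*k)
-1*4307522 - H(-1430) = -1*4307522 - 9*(-1430) = -4307522 - 1*(-12870) = -4307522 + 12870 = -4294652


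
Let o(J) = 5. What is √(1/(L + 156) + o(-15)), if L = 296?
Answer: √255493/226 ≈ 2.2366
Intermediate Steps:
√(1/(L + 156) + o(-15)) = √(1/(296 + 156) + 5) = √(1/452 + 5) = √(2261/452) = √255493/226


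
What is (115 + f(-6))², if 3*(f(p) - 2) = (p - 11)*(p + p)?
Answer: 34225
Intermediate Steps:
f(p) = 2 + 2*p*(-11 + p)/3 (f(p) = 2 + ((p - 11)*(p + p))/3 = 2 + ((-11 + p)*(2*p))/3 = 2 + (2*p*(-11 + p))/3 = 2 + 2*p*(-11 + p)/3)
(115 + f(-6))² = (115 + (2 - 22/3*(-6) + (⅔)*(-6)²))² = (115 + (2 + 44 + (⅔)*36))² = (115 + (2 + 44 + 24))² = (115 + 70)² = 185² = 34225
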